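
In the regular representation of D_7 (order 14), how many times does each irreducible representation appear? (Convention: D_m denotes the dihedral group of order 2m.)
Each irreducible V_i of dimension d_i appears with multiplicity d_i, i.e. rho_reg = (direct sum over all irreducibles V_i) d_i V_i. The irreducible dimensions for D_7 are 1, 1, 2, 2, 2: 2 irreducibles of dimension 1, each with multiplicity 1; 3 irreducibles of dimension 2, each with multiplicity 2. Total dimension 2*1*1 + 3*2*2 = 14 = |G|.

Argument: General theorem: in the regular representation of a finite group G, each irreducible appears with multiplicity equal to its dimension. Check: dim(rho_reg) = sum d_i^2 = 1 + 1 + 4 + 4 + 4 = 14 = |G|.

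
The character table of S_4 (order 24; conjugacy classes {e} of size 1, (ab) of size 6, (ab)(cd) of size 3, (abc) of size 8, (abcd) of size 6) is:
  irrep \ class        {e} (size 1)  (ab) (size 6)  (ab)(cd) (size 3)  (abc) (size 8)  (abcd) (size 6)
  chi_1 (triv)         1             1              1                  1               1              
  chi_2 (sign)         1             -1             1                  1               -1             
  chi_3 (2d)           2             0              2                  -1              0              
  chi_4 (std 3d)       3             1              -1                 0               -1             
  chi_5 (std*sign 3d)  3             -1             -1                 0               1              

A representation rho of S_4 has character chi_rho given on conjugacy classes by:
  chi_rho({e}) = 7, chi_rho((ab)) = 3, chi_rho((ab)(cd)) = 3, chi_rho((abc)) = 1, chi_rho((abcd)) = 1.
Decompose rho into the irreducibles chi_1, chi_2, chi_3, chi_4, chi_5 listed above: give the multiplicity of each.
Multiplicities: chi_1: 2, chi_2: 0, chi_3: 1, chi_4: 1, chi_5: 0.

Argument: Use <chi_rho, chi> = (1/|G|) sum_C |C| * chi_rho(C) * conj(chi(C)) with |G| = 24 for each irreducible chi in the table:
  <chi_rho, chi_1> = (1/24)[1*(7)*conj(1) + 6*(3)*conj(1) + 3*(3)*conj(1) + 8*(1)*conj(1) + 6*(1)*conj(1)]
      = (1/24)[(7) + (18) + (9) + (8) + (6)] = 48/24 = 2
  <chi_rho, chi_2> = (1/24)[1*(7)*conj(1) + 6*(3)*conj(-1) + 3*(3)*conj(1) + 8*(1)*conj(1) + 6*(1)*conj(-1)]
      = (1/24)[(7) + (-18) + (9) + (8) + (-6)] = 0/24 = 0
  <chi_rho, chi_3> = (1/24)[1*(7)*conj(2) + 6*(3)*conj(0) + 3*(3)*conj(2) + 8*(1)*conj(-1) + 6*(1)*conj(0)]
      = (1/24)[(14) + (0) + (18) + (-8) + (0)] = 24/24 = 1
  <chi_rho, chi_4> = (1/24)[1*(7)*conj(3) + 6*(3)*conj(1) + 3*(3)*conj(-1) + 8*(1)*conj(0) + 6*(1)*conj(-1)]
      = (1/24)[(21) + (18) + (-9) + (0) + (-6)] = 24/24 = 1
  <chi_rho, chi_5> = (1/24)[1*(7)*conj(3) + 6*(3)*conj(-1) + 3*(3)*conj(-1) + 8*(1)*conj(0) + 6*(1)*conj(1)]
      = (1/24)[(21) + (-18) + (-9) + (0) + (6)] = 0/24 = 0
Dimension check: dim(rho) = sum (mult * dim) = 2*1 + 0*1 + 1*2 + 1*3 + 0*3 = 7 = chi_rho(e) = 7.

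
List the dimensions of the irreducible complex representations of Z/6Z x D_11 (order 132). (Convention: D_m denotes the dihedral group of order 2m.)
Dimensions: 1, 1, 1, 1, 1, 1, 1, 1, 1, 1, 1, 1, 2, 2, 2, 2, 2, 2, 2, 2, 2, 2, 2, 2, 2, 2, 2, 2, 2, 2, 2, 2, 2, 2, 2, 2, 2, 2, 2, 2, 2, 2

Why: There are 42 irreducibles (= number of conjugacy classes). Their dimensions d_i satisfy sum d_i^2 = |G| = 132: 1 + 1 + 1 + 1 + 1 + 1 + 1 + 1 + 1 + 1 + 1 + 1 + 4 + 4 + 4 + 4 + 4 + 4 + 4 + 4 + 4 + 4 + 4 + 4 + 4 + 4 + 4 + 4 + 4 + 4 + 4 + 4 + 4 + 4 + 4 + 4 + 4 + 4 + 4 + 4 + 4 + 4 = 132. (For the product with Z/6Z: each of the 6 1-dim characters of Z/6Z tensors with each irrep of D_11, giving 6 copies of each D_11-dimension.)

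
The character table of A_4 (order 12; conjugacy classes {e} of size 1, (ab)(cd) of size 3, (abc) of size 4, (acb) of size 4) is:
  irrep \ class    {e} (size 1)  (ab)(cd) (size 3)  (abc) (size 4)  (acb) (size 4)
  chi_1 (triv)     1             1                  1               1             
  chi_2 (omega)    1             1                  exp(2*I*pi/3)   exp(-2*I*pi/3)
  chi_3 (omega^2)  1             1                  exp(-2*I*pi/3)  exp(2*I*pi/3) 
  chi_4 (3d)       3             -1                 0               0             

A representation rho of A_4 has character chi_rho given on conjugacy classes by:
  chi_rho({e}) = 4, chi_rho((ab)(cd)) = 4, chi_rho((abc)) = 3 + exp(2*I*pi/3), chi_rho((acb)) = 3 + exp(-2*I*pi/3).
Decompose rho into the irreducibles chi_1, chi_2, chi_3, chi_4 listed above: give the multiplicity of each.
Multiplicities: chi_1: 3, chi_2: 1, chi_3: 0, chi_4: 0.

Explanation: Use <chi_rho, chi> = (1/|G|) sum_C |C| * chi_rho(C) * conj(chi(C)) with |G| = 12 for each irreducible chi in the table:
  <chi_rho, chi_1> = (1/12)[1*(4)*conj(1) + 3*(4)*conj(1) + 4*(3 + exp(2*I*pi/3))*conj(1) + 4*(3 + exp(-2*I*pi/3))*conj(1)]
      = (1/12)[(4) + (12) + (12 + 4*exp(2*I*pi/3)) + (12 + 4*exp(-2*I*pi/3))] = 36/12 = 3
  <chi_rho, chi_2> = (1/12)[1*(4)*conj(1) + 3*(4)*conj(1) + 4*(3 + exp(2*I*pi/3))*conj(exp(2*I*pi/3)) + 4*(3 + exp(-2*I*pi/3))*conj(exp(-2*I*pi/3))]
      = (1/12)[(4) + (12) + (4 + 12*exp(-2*I*pi/3)) + (4 + 12*exp(2*I*pi/3))] = 12/12 = 1
  <chi_rho, chi_3> = (1/12)[1*(4)*conj(1) + 3*(4)*conj(1) + 4*(3 + exp(2*I*pi/3))*conj(exp(-2*I*pi/3)) + 4*(3 + exp(-2*I*pi/3))*conj(exp(2*I*pi/3))]
      = (1/12)[(4) + (12) + (4*exp(-2*I*pi/3) + 12*exp(2*I*pi/3)) + (12*exp(-2*I*pi/3) + 4*exp(2*I*pi/3))] = 0/12 = 0
  <chi_rho, chi_4> = (1/12)[1*(4)*conj(3) + 3*(4)*conj(-1) + 4*(3 + exp(2*I*pi/3))*conj(0) + 4*(3 + exp(-2*I*pi/3))*conj(0)]
      = (1/12)[(12) + (-12) + (0) + (0)] = 0/12 = 0
(Exp terms are combined using exp(i*s)*conj(exp(i*t)) = exp(i*(s-t)), and sums of them are collapsed using the identity that for every m > 1 the m distinct m-th roots of unity sum to 0, e.g. 1 + exp(2*I*pi/3) + exp(-2*I*pi/3) = 0.)
Dimension check: dim(rho) = sum (mult * dim) = 3*1 + 1*1 + 0*1 + 0*3 = 4 = chi_rho(e) = 4.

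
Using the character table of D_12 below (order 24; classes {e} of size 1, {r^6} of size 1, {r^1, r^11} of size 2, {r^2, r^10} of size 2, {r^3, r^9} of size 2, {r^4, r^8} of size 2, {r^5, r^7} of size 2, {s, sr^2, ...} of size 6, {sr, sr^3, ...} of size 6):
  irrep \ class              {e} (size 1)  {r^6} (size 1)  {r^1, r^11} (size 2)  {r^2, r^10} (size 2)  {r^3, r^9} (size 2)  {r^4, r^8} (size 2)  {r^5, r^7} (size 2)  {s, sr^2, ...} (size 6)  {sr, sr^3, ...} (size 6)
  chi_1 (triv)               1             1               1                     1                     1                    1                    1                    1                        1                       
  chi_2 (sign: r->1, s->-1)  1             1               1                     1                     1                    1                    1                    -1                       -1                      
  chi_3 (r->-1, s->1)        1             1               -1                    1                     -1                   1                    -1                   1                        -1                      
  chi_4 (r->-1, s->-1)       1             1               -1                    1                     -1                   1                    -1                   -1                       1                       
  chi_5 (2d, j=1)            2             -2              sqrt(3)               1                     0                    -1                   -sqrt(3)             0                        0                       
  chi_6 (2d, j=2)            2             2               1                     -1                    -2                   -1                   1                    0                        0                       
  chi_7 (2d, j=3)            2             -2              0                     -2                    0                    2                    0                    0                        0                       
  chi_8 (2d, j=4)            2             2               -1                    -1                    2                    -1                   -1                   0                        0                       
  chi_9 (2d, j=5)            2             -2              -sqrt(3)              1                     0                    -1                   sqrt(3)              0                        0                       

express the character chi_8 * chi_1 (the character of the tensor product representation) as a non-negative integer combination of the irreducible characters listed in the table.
chi_8 tensor chi_1 = chi_8 (all other irreducibles have multiplicity 0).

The character of a tensor product is the pointwise product (chi_8 * chi_1)(C) = chi_8(C) * chi_1(C):
  {e}: (2)*(1), {r^6}: (2)*(1), {r^1, r^11}: (-1)*(1), {r^2, r^10}: (-1)*(1), {r^3, r^9}: (2)*(1), {r^4, r^8}: (-1)*(1), {r^5, r^7}: (-1)*(1), {s, sr^2, ...}: (0)*(1), {sr, sr^3, ...}: (0)*(1)
so (chi_8 * chi_1) takes values
  {e} -> 2, {r^6} -> 2, {r^1, r^11} -> -1, {r^2, r^10} -> -1, {r^3, r^9} -> 2, {r^4, r^8} -> -1, {r^5, r^7} -> -1, {s, sr^2, ...} -> 0, {sr, sr^3, ...} -> 0.
Now take the inner product of this character with each irreducible chi from the table, <chi_8*chi_1, chi> = (1/24) sum_C |C| (chi_8*chi_1)(C) conj(chi(C)):
  <chi_8*chi_1, chi_1> = (1/24)[1*(2)*conj(1) + 1*(2)*conj(1) + 2*(-1)*conj(1) + 2*(-1)*conj(1) + 2*(2)*conj(1) + 2*(-1)*conj(1) + 2*(-1)*conj(1) + 6*(0)*conj(1) + 6*(0)*conj(1)]
      = (1/24)[(2) + (2) + (-2) + (-2) + (4) + (-2) + (-2) + (0) + (0)] = 0/24 = 0
  <chi_8*chi_1, chi_2> = (1/24)[1*(2)*conj(1) + 1*(2)*conj(1) + 2*(-1)*conj(1) + 2*(-1)*conj(1) + 2*(2)*conj(1) + 2*(-1)*conj(1) + 2*(-1)*conj(1) + 6*(0)*conj(-1) + 6*(0)*conj(-1)]
      = (1/24)[(2) + (2) + (-2) + (-2) + (4) + (-2) + (-2) + (0) + (0)] = 0/24 = 0
  <chi_8*chi_1, chi_3> = (1/24)[1*(2)*conj(1) + 1*(2)*conj(1) + 2*(-1)*conj(-1) + 2*(-1)*conj(1) + 2*(2)*conj(-1) + 2*(-1)*conj(1) + 2*(-1)*conj(-1) + 6*(0)*conj(1) + 6*(0)*conj(-1)]
      = (1/24)[(2) + (2) + (2) + (-2) + (-4) + (-2) + (2) + (0) + (0)] = 0/24 = 0
  <chi_8*chi_1, chi_4> = (1/24)[1*(2)*conj(1) + 1*(2)*conj(1) + 2*(-1)*conj(-1) + 2*(-1)*conj(1) + 2*(2)*conj(-1) + 2*(-1)*conj(1) + 2*(-1)*conj(-1) + 6*(0)*conj(-1) + 6*(0)*conj(1)]
      = (1/24)[(2) + (2) + (2) + (-2) + (-4) + (-2) + (2) + (0) + (0)] = 0/24 = 0
  <chi_8*chi_1, chi_5> = (1/24)[1*(2)*conj(2) + 1*(2)*conj(-2) + 2*(-1)*conj(sqrt(3)) + 2*(-1)*conj(1) + 2*(2)*conj(0) + 2*(-1)*conj(-1) + 2*(-1)*conj(-sqrt(3)) + 6*(0)*conj(0) + 6*(0)*conj(0)]
      = (1/24)[(4) + (-4) + (-2*sqrt(3)) + (-2) + (0) + (2) + (2*sqrt(3)) + (0) + (0)] = 0/24 = 0
  <chi_8*chi_1, chi_6> = (1/24)[1*(2)*conj(2) + 1*(2)*conj(2) + 2*(-1)*conj(1) + 2*(-1)*conj(-1) + 2*(2)*conj(-2) + 2*(-1)*conj(-1) + 2*(-1)*conj(1) + 6*(0)*conj(0) + 6*(0)*conj(0)]
      = (1/24)[(4) + (4) + (-2) + (2) + (-8) + (2) + (-2) + (0) + (0)] = 0/24 = 0
  <chi_8*chi_1, chi_7> = (1/24)[1*(2)*conj(2) + 1*(2)*conj(-2) + 2*(-1)*conj(0) + 2*(-1)*conj(-2) + 2*(2)*conj(0) + 2*(-1)*conj(2) + 2*(-1)*conj(0) + 6*(0)*conj(0) + 6*(0)*conj(0)]
      = (1/24)[(4) + (-4) + (0) + (4) + (0) + (-4) + (0) + (0) + (0)] = 0/24 = 0
  <chi_8*chi_1, chi_8> = (1/24)[1*(2)*conj(2) + 1*(2)*conj(2) + 2*(-1)*conj(-1) + 2*(-1)*conj(-1) + 2*(2)*conj(2) + 2*(-1)*conj(-1) + 2*(-1)*conj(-1) + 6*(0)*conj(0) + 6*(0)*conj(0)]
      = (1/24)[(4) + (4) + (2) + (2) + (8) + (2) + (2) + (0) + (0)] = 24/24 = 1
  <chi_8*chi_1, chi_9> = (1/24)[1*(2)*conj(2) + 1*(2)*conj(-2) + 2*(-1)*conj(-sqrt(3)) + 2*(-1)*conj(1) + 2*(2)*conj(0) + 2*(-1)*conj(-1) + 2*(-1)*conj(sqrt(3)) + 6*(0)*conj(0) + 6*(0)*conj(0)]
      = (1/24)[(4) + (-4) + (2*sqrt(3)) + (-2) + (0) + (2) + (-2*sqrt(3)) + (0) + (0)] = 0/24 = 0
Hence the multiplicities are chi_8: 1. Dimension check: dim(chi_8)*dim(chi_1) = 2*1 = 2 and sum (mult * dim) = 1*2 = 2.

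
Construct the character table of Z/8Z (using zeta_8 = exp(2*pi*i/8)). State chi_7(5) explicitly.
Character table of Z/8Z (irreps indexed chi_0,...,chi_7 with chi_k(m) = zeta_8^(k*m), zeta_8 = exp(2*pi*i/8)):
  irrep \ class  {0} (size 1)  {1} (size 1)    {2} (size 1)  {3} (size 1)    {4} (size 1)  {5} (size 1)    {6} (size 1)  {7} (size 1)  
  chi_0          1             1               1             1               1             1               1             1             
  chi_1          1             exp(I*pi/4)     I             exp(3*I*pi/4)   -1            exp(-3*I*pi/4)  -I            exp(-I*pi/4)  
  chi_2          1             I               -1            -I              1             I               -1            -I            
  chi_3          1             exp(3*I*pi/4)   -I            exp(I*pi/4)     -1            exp(-I*pi/4)    I             exp(-3*I*pi/4)
  chi_4          1             -1              1             -1              1             -1              1             -1            
  chi_5          1             exp(-3*I*pi/4)  I             exp(-I*pi/4)    -1            exp(I*pi/4)     -I            exp(3*I*pi/4) 
  chi_6          1             -I              -1            I               1             -I              -1            I             
  chi_7          1             exp(-I*pi/4)    -I            exp(-3*I*pi/4)  -1            exp(3*I*pi/4)   I             exp(I*pi/4)   

Spot check: chi_7(5) = zeta_8^(7*5) = zeta_8^35 = exp(3*I*pi/4).

Solution. Z/8Z is abelian, so all 8 irreducible complex representations are 1-dimensional. They are given by chi_k(m) = zeta_8^(k*m) for k = 0,...,7. Row orthogonality: sum_m chi_k(m) conj(chi_l(m)) = 8 * [k = l].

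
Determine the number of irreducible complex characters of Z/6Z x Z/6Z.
36

Working: The number of irreducible complex representations of a finite group equals its number of conjugacy classes. Z/6Z x Z/6Z is abelian of order 36, so every element is its own conjugacy class: 36 classes, so Z/6Z x Z/6Z (order 36) has exactly 36 irreducible complex representations.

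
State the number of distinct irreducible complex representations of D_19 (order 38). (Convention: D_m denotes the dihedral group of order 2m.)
11

Solution. The number of irreducible complex representations of a finite group equals its number of conjugacy classes. D_19 has 11 conjugacy classes ((n+3)/2 for n odd), so D_19 (order 38) has exactly 11 irreducible complex representations.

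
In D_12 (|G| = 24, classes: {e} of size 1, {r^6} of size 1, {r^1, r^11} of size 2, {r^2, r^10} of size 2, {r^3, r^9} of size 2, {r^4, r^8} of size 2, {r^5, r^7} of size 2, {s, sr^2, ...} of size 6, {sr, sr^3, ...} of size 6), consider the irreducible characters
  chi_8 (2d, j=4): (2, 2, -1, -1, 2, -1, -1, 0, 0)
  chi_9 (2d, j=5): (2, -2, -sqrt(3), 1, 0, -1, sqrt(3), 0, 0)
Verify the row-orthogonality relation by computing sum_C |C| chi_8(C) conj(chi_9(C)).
Sum = 0; so <chi_8, chi_9> = 0 (distinct irreducibles are orthogonal).

Explanation: Compute term by term over conjugacy classes (|C| * chi_8(C) * conj(chi_9(C))):
  1*(2)*conj(2) + 1*(2)*conj(-2) + 2*(-1)*conj(-sqrt(3)) + 2*(-1)*conj(1) + 2*(2)*conj(0) + 2*(-1)*conj(-1) + 2*(-1)*conj(sqrt(3)) + 6*(0)*conj(0) + 6*(0)*conj(0)
  = (4) + (-4) + (2*sqrt(3)) + (-2) + (0) + (2) + (-2*sqrt(3)) + (0) + (0)
  = 0.
Dividing by |G| = 24 gives 0/24 = 0, matching the row-orthogonality relation <chi_8, chi_9> = [chi_8 = chi_9].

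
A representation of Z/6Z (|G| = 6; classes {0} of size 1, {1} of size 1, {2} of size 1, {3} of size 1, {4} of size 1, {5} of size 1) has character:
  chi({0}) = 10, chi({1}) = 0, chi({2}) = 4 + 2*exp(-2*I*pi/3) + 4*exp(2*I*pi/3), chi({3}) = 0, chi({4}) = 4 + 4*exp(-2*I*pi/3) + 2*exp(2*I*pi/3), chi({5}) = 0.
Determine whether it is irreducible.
Not irreducible (reducible): <chi, chi> = 18 > 1.

Argument: <chi, chi> = (1/|G|) sum_C |C| * |chi(C)|^2 = (1/6)[1*|10|^2 + 1*|0|^2 + 1*|4 + 2*exp(-2*I*pi/3) + 4*exp(2*I*pi/3)|^2 + 1*|0|^2 + 1*|4 + 4*exp(-2*I*pi/3) + 2*exp(2*I*pi/3)|^2 + 1*|0|^2]
  = (1/6)[(100) + (0) + (4) + (0) + (4) + (0)] = 108/6 = 18.
(Exp terms are combined using exp(i*s)*conj(exp(i*t)) = exp(i*(s-t)), and sums of them are collapsed using the identity that for every m > 1 the m distinct m-th roots of unity sum to 0, e.g. 1 + exp(2*I*pi/3) + exp(-2*I*pi/3) = 0.)
A character is irreducible iff <chi, chi> = 1, so this representation is reducible.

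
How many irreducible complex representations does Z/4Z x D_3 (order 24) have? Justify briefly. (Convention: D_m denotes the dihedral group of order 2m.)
12

Reasoning: The number of irreducible complex representations of a finite group equals its number of conjugacy classes. For a direct product, #classes(G x H) = #classes(G) * #classes(H). Z/4Z has 4 classes (abelian), D_3 has 3 classes, so 4 * 3 = 12, so Z/4Z x D_3 (order 24) has exactly 12 irreducible complex representations.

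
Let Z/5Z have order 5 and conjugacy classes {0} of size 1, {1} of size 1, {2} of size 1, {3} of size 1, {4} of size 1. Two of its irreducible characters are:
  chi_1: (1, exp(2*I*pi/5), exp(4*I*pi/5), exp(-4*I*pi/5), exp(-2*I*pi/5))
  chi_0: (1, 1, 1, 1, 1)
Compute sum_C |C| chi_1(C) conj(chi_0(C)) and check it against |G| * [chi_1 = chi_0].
Sum = 0; so <chi_1, chi_0> = 0 (distinct irreducibles are orthogonal).

Solution. Compute term by term over conjugacy classes (|C| * chi_1(C) * conj(chi_0(C))):
  1*(1)*conj(1) + 1*(exp(2*I*pi/5))*conj(1) + 1*(exp(4*I*pi/5))*conj(1) + 1*(exp(-4*I*pi/5))*conj(1) + 1*(exp(-2*I*pi/5))*conj(1)
  = (1) + (exp(2*I*pi/5)) + (exp(4*I*pi/5)) + (exp(-4*I*pi/5)) + (exp(-2*I*pi/5))
  = 0.
(Exp terms are combined using exp(i*s)*conj(exp(i*t)) = exp(i*(s-t)), and sums of them are collapsed using the identity that for every m > 1 the m distinct m-th roots of unity sum to 0, e.g. 1 + exp(2*I*pi/3) + exp(-2*I*pi/3) = 0.)
Dividing by |G| = 5 gives 0/5 = 0, matching the row-orthogonality relation <chi_1, chi_0> = [chi_1 = chi_0].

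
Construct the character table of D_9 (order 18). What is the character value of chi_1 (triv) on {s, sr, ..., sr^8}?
Conjugacy classes: {e} of size 1, {r^1, r^8} of size 2, {r^2, r^7} of size 2, {r^3, r^6} of size 2, {r^4, r^5} of size 2, {s, sr, ..., sr^8} of size 9.
Character table:
  irrep \ class              {e} (size 1)  {r^1, r^8} (size 2)  {r^2, r^7} (size 2)  {r^3, r^6} (size 2)  {r^4, r^5} (size 2)  {s, sr, ..., sr^8} (size 9)
  chi_1 (triv)               1             1                    1                    1                    1                    1                          
  chi_2 (sign: r->1, s->-1)  1             1                    1                    1                    1                    -1                         
  chi_3 (2d, j=1)            2             2*cos(2*pi/9)        2*cos(4*pi/9)        -1                   -2*cos(pi/9)         0                          
  chi_4 (2d, j=2)            2             2*cos(4*pi/9)        -2*cos(pi/9)         -1                   2*cos(2*pi/9)        0                          
  chi_5 (2d, j=3)            2             -1                   -1                   2                    -1                   0                          
  chi_6 (2d, j=4)            2             -2*cos(pi/9)         2*cos(2*pi/9)        -1                   2*cos(4*pi/9)        0                          

Spot check: chi_1 (triv) on {s, sr, ..., sr^8} = 1.

Solution. D_9 has order 2*9 = 18 with 6 conjugacy classes, hence 6 irreducibles. Sum of squared dims 1 + 1 + 4 + 4 + 4 + 4 = 18 = |G|. Linear characters come from the abelianisation; the 2-dimensional irreps have character r^k -> 2*cos(2*pi*j*k/9), reflections -> 0.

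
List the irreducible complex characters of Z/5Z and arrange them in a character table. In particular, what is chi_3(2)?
Character table of Z/5Z (irreps indexed chi_0,...,chi_4 with chi_k(m) = zeta_5^(k*m), zeta_5 = exp(2*pi*i/5)):
  irrep \ class  {0} (size 1)  {1} (size 1)    {2} (size 1)    {3} (size 1)    {4} (size 1)  
  chi_0          1             1               1               1               1             
  chi_1          1             exp(2*I*pi/5)   exp(4*I*pi/5)   exp(-4*I*pi/5)  exp(-2*I*pi/5)
  chi_2          1             exp(4*I*pi/5)   exp(-2*I*pi/5)  exp(2*I*pi/5)   exp(-4*I*pi/5)
  chi_3          1             exp(-4*I*pi/5)  exp(2*I*pi/5)   exp(-2*I*pi/5)  exp(4*I*pi/5) 
  chi_4          1             exp(-2*I*pi/5)  exp(-4*I*pi/5)  exp(4*I*pi/5)   exp(2*I*pi/5) 

Spot check: chi_3(2) = zeta_5^(3*2) = zeta_5^6 = exp(2*I*pi/5).

Justification: Z/5Z is abelian, so all 5 irreducible complex representations are 1-dimensional. They are given by chi_k(m) = zeta_5^(k*m) for k = 0,...,4. Row orthogonality: sum_m chi_k(m) conj(chi_l(m)) = 5 * [k = l].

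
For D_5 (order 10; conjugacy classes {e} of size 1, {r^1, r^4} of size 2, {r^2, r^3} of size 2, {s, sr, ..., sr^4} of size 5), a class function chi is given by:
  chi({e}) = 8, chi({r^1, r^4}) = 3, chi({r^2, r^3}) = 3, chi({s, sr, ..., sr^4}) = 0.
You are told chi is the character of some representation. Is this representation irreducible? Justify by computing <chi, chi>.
Not irreducible (reducible): <chi, chi> = 10 > 1.

<chi, chi> = (1/|G|) sum_C |C| * |chi(C)|^2 = (1/10)[1*|8|^2 + 2*|3|^2 + 2*|3|^2 + 5*|0|^2]
  = (1/10)[(64) + (18) + (18) + (0)] = 100/10 = 10.
A character is irreducible iff <chi, chi> = 1, so this representation is reducible.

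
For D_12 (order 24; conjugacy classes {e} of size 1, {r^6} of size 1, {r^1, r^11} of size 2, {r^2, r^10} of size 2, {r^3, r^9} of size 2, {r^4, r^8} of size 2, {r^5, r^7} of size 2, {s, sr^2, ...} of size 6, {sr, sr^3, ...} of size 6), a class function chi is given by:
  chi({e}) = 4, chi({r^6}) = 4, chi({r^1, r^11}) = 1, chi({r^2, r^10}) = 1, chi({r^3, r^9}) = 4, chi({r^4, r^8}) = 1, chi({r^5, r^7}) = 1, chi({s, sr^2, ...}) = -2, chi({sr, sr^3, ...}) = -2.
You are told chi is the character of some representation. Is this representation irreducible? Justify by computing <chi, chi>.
Not irreducible (reducible): <chi, chi> = 5 > 1.

Derivation: <chi, chi> = (1/|G|) sum_C |C| * |chi(C)|^2 = (1/24)[1*|4|^2 + 1*|4|^2 + 2*|1|^2 + 2*|1|^2 + 2*|4|^2 + 2*|1|^2 + 2*|1|^2 + 6*|-2|^2 + 6*|-2|^2]
  = (1/24)[(16) + (16) + (2) + (2) + (32) + (2) + (2) + (24) + (24)] = 120/24 = 5.
A character is irreducible iff <chi, chi> = 1, so this representation is reducible.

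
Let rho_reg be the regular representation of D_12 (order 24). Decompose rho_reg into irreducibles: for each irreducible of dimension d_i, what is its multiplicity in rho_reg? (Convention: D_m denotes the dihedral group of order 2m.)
Each irreducible V_i of dimension d_i appears with multiplicity d_i, i.e. rho_reg = (direct sum over all irreducibles V_i) d_i V_i. The irreducible dimensions for D_12 are 1, 1, 1, 1, 2, 2, 2, 2, 2: 4 irreducibles of dimension 1, each with multiplicity 1; 5 irreducibles of dimension 2, each with multiplicity 2. Total dimension 4*1*1 + 5*2*2 = 24 = |G|.

Derivation: General theorem: in the regular representation of a finite group G, each irreducible appears with multiplicity equal to its dimension. Check: dim(rho_reg) = sum d_i^2 = 1 + 1 + 1 + 1 + 4 + 4 + 4 + 4 + 4 = 24 = |G|.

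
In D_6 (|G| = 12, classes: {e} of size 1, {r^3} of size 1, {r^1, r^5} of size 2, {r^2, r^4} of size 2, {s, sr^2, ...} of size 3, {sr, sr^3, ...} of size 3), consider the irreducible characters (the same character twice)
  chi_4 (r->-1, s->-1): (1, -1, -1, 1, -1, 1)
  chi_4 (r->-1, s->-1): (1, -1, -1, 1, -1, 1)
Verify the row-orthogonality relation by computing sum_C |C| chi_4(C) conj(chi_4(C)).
Sum = 12 = |G| = 12; so <chi_4, chi_4> = 1 (norm-1 confirms irreducibility).

Why: Compute term by term over conjugacy classes (|C| * chi_4(C) * conj(chi_4(C))):
  1*(1)*conj(1) + 1*(-1)*conj(-1) + 2*(-1)*conj(-1) + 2*(1)*conj(1) + 3*(-1)*conj(-1) + 3*(1)*conj(1)
  = (1) + (1) + (2) + (2) + (3) + (3)
  = 12.
Dividing by |G| = 12 gives 12/12 = 1, matching the row-orthogonality relation <chi_4, chi_4> = [chi_4 = chi_4].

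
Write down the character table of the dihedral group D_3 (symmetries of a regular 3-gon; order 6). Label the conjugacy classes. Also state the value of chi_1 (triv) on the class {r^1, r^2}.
Conjugacy classes: {e} of size 1, {r^1, r^2} of size 2, {s, sr, ..., sr^2} of size 3.
Character table:
  irrep \ class              {e} (size 1)  {r^1, r^2} (size 2)  {s, sr, ..., sr^2} (size 3)
  chi_1 (triv)               1             1                    1                          
  chi_2 (sign: r->1, s->-1)  1             1                    -1                         
  chi_3 (2d, j=1)            2             -1                   0                          

Spot check: chi_1 (triv) on {r^1, r^2} = 1.

Justification: D_3 has order 2*3 = 6 with 3 conjugacy classes, hence 3 irreducibles. Sum of squared dims 1 + 1 + 4 = 6 = |G|. Linear characters come from the abelianisation; the 2-dimensional irreps have character r^k -> 2*cos(2*pi*j*k/3), reflections -> 0.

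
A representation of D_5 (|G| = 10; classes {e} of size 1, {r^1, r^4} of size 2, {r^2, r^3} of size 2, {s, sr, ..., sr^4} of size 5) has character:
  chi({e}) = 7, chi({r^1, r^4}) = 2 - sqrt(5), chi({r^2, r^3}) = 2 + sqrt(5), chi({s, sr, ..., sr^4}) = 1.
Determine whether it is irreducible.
Not irreducible (reducible): <chi, chi> = 9 > 1.

Working: <chi, chi> = (1/|G|) sum_C |C| * |chi(C)|^2 = (1/10)[1*|7|^2 + 2*|2 - sqrt(5)|^2 + 2*|2 + sqrt(5)|^2 + 5*|1|^2]
  = (1/10)[(49) + (18 - 8*sqrt(5)) + (8*sqrt(5) + 18) + (5)] = 90/10 = 9.
A character is irreducible iff <chi, chi> = 1, so this representation is reducible.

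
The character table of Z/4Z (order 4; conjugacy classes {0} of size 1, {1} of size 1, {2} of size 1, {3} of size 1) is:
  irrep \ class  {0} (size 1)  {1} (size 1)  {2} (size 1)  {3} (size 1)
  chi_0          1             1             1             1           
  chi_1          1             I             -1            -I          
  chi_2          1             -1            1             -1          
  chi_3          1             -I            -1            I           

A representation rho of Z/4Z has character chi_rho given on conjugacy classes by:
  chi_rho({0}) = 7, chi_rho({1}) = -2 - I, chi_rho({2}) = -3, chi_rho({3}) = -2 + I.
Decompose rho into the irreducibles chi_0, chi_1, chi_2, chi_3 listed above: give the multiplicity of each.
Multiplicities: chi_0: 0, chi_1: 2, chi_2: 2, chi_3: 3.

Why: Use <chi_rho, chi> = (1/|G|) sum_C |C| * chi_rho(C) * conj(chi(C)) with |G| = 4 for each irreducible chi in the table:
  <chi_rho, chi_0> = (1/4)[1*(7)*conj(1) + 1*(-2 - I)*conj(1) + 1*(-3)*conj(1) + 1*(-2 + I)*conj(1)]
      = (1/4)[(7) + (-2 - I) + (-3) + (-2 + I)] = 0/4 = 0
  <chi_rho, chi_1> = (1/4)[1*(7)*conj(1) + 1*(-2 - I)*conj(I) + 1*(-3)*conj(-1) + 1*(-2 + I)*conj(-I)]
      = (1/4)[(7) + (-1 + 2*I) + (3) + (-1 - 2*I)] = 8/4 = 2
  <chi_rho, chi_2> = (1/4)[1*(7)*conj(1) + 1*(-2 - I)*conj(-1) + 1*(-3)*conj(1) + 1*(-2 + I)*conj(-1)]
      = (1/4)[(7) + (2 + I) + (-3) + (2 - I)] = 8/4 = 2
  <chi_rho, chi_3> = (1/4)[1*(7)*conj(1) + 1*(-2 - I)*conj(-I) + 1*(-3)*conj(-1) + 1*(-2 + I)*conj(I)]
      = (1/4)[(7) + (1 - 2*I) + (3) + (1 + 2*I)] = 12/4 = 3
(Exp terms are combined using exp(i*s)*conj(exp(i*t)) = exp(i*(s-t)), and sums of them are collapsed using the identity that for every m > 1 the m distinct m-th roots of unity sum to 0, e.g. 1 + exp(2*I*pi/3) + exp(-2*I*pi/3) = 0.)
Dimension check: dim(rho) = sum (mult * dim) = 0*1 + 2*1 + 2*1 + 3*1 = 7 = chi_rho(e) = 7.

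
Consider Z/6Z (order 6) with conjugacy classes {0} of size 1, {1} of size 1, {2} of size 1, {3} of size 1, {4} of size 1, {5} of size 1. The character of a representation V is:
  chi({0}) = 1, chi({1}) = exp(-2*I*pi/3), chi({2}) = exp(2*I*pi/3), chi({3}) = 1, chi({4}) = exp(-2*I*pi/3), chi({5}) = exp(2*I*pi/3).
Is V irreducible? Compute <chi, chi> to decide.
Irreducible: <chi, chi> = 1.

Explanation: <chi, chi> = (1/|G|) sum_C |C| * |chi(C)|^2 = (1/6)[1*|1|^2 + 1*|exp(-2*I*pi/3)|^2 + 1*|exp(2*I*pi/3)|^2 + 1*|1|^2 + 1*|exp(-2*I*pi/3)|^2 + 1*|exp(2*I*pi/3)|^2]
  = (1/6)[(1) + (1) + (1) + (1) + (1) + (1)] = 6/6 = 1.
(Exp terms are combined using exp(i*s)*conj(exp(i*t)) = exp(i*(s-t)), and sums of them are collapsed using the identity that for every m > 1 the m distinct m-th roots of unity sum to 0, e.g. 1 + exp(2*I*pi/3) + exp(-2*I*pi/3) = 0.)
A character is irreducible iff <chi, chi> = 1, so this representation is irreducible.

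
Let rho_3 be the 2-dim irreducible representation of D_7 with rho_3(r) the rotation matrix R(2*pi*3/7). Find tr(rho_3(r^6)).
chi_{rho_3}(r^6) = 2*cos(2*pi*3*6/7) = -2*cos(pi/7)

rho_3(r^6) is rotation by angle 2*pi*3*6/7, whose trace is 2*cos(2*pi*3*6/7) = -2*cos(pi/7).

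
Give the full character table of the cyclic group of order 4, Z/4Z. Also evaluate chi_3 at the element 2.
Character table of Z/4Z (irreps indexed chi_0,...,chi_3 with chi_k(m) = zeta_4^(k*m), zeta_4 = exp(2*pi*i/4)):
  irrep \ class  {0} (size 1)  {1} (size 1)  {2} (size 1)  {3} (size 1)
  chi_0          1             1             1             1           
  chi_1          1             I             -1            -I          
  chi_2          1             -1            1             -1          
  chi_3          1             -I            -1            I           

Spot check: chi_3(2) = zeta_4^(3*2) = zeta_4^6 = -1.

Working: Z/4Z is abelian, so all 4 irreducible complex representations are 1-dimensional. They are given by chi_k(m) = zeta_4^(k*m) for k = 0,...,3. Row orthogonality: sum_m chi_k(m) conj(chi_l(m)) = 4 * [k = l].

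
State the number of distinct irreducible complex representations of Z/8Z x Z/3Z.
24

Solution. The number of irreducible complex representations of a finite group equals its number of conjugacy classes. Z/8Z x Z/3Z is abelian of order 24, so every element is its own conjugacy class: 24 classes, so Z/8Z x Z/3Z (order 24) has exactly 24 irreducible complex representations.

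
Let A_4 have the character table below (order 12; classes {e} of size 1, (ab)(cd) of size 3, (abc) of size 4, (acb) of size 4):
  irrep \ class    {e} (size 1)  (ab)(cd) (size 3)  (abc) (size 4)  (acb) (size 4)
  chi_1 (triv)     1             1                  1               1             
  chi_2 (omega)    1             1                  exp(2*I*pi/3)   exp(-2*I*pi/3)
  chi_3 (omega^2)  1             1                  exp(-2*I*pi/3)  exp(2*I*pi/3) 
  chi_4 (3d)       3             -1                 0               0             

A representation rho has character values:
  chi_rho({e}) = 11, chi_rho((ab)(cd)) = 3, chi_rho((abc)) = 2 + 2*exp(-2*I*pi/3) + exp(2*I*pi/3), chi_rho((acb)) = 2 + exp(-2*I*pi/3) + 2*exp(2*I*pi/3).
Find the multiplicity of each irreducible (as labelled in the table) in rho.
Multiplicities: chi_1: 2, chi_2: 1, chi_3: 2, chi_4: 2.

Use <chi_rho, chi> = (1/|G|) sum_C |C| * chi_rho(C) * conj(chi(C)) with |G| = 12 for each irreducible chi in the table:
  <chi_rho, chi_1> = (1/12)[1*(11)*conj(1) + 3*(3)*conj(1) + 4*(2 + 2*exp(-2*I*pi/3) + exp(2*I*pi/3))*conj(1) + 4*(2 + exp(-2*I*pi/3) + 2*exp(2*I*pi/3))*conj(1)]
      = (1/12)[(11) + (9) + (8 + 8*exp(-2*I*pi/3) + 4*exp(2*I*pi/3)) + (8 + 4*exp(-2*I*pi/3) + 8*exp(2*I*pi/3))] = 24/12 = 2
  <chi_rho, chi_2> = (1/12)[1*(11)*conj(1) + 3*(3)*conj(1) + 4*(2 + 2*exp(-2*I*pi/3) + exp(2*I*pi/3))*conj(exp(2*I*pi/3)) + 4*(2 + exp(-2*I*pi/3) + 2*exp(2*I*pi/3))*conj(exp(-2*I*pi/3))]
      = (1/12)[(11) + (9) + (-4) + (-4)] = 12/12 = 1
  <chi_rho, chi_3> = (1/12)[1*(11)*conj(1) + 3*(3)*conj(1) + 4*(2 + 2*exp(-2*I*pi/3) + exp(2*I*pi/3))*conj(exp(-2*I*pi/3)) + 4*(2 + exp(-2*I*pi/3) + 2*exp(2*I*pi/3))*conj(exp(2*I*pi/3))]
      = (1/12)[(11) + (9) + (8 + 4*exp(-2*I*pi/3) + 8*exp(2*I*pi/3)) + (8 + 8*exp(-2*I*pi/3) + 4*exp(2*I*pi/3))] = 24/12 = 2
  <chi_rho, chi_4> = (1/12)[1*(11)*conj(3) + 3*(3)*conj(-1) + 4*(2 + 2*exp(-2*I*pi/3) + exp(2*I*pi/3))*conj(0) + 4*(2 + exp(-2*I*pi/3) + 2*exp(2*I*pi/3))*conj(0)]
      = (1/12)[(33) + (-9) + (0) + (0)] = 24/12 = 2
(Exp terms are combined using exp(i*s)*conj(exp(i*t)) = exp(i*(s-t)), and sums of them are collapsed using the identity that for every m > 1 the m distinct m-th roots of unity sum to 0, e.g. 1 + exp(2*I*pi/3) + exp(-2*I*pi/3) = 0.)
Dimension check: dim(rho) = sum (mult * dim) = 2*1 + 1*1 + 2*1 + 2*3 = 11 = chi_rho(e) = 11.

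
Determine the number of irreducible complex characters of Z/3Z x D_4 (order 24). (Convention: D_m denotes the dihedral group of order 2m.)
15

Derivation: The number of irreducible complex representations of a finite group equals its number of conjugacy classes. For a direct product, #classes(G x H) = #classes(G) * #classes(H). Z/3Z has 3 classes (abelian), D_4 has 5 classes, so 3 * 5 = 15, so Z/3Z x D_4 (order 24) has exactly 15 irreducible complex representations.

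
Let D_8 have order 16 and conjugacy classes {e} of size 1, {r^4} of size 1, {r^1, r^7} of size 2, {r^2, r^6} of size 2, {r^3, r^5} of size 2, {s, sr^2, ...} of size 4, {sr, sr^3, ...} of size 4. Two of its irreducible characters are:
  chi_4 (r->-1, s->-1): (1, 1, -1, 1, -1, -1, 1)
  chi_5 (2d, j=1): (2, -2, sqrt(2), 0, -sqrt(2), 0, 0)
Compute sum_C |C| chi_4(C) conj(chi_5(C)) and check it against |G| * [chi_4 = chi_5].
Sum = 0; so <chi_4, chi_5> = 0 (distinct irreducibles are orthogonal).

Details: Compute term by term over conjugacy classes (|C| * chi_4(C) * conj(chi_5(C))):
  1*(1)*conj(2) + 1*(1)*conj(-2) + 2*(-1)*conj(sqrt(2)) + 2*(1)*conj(0) + 2*(-1)*conj(-sqrt(2)) + 4*(-1)*conj(0) + 4*(1)*conj(0)
  = (2) + (-2) + (-2*sqrt(2)) + (0) + (2*sqrt(2)) + (0) + (0)
  = 0.
Dividing by |G| = 16 gives 0/16 = 0, matching the row-orthogonality relation <chi_4, chi_5> = [chi_4 = chi_5].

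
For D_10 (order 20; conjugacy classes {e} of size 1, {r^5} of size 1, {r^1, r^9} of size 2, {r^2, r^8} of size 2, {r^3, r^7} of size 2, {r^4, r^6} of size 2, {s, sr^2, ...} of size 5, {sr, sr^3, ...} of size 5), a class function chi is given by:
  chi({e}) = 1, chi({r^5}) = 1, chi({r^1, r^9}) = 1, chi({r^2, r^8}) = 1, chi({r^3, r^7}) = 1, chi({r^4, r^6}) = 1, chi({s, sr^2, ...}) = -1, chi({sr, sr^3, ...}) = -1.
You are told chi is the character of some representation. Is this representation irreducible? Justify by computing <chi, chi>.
Irreducible: <chi, chi> = 1.

Reasoning: <chi, chi> = (1/|G|) sum_C |C| * |chi(C)|^2 = (1/20)[1*|1|^2 + 1*|1|^2 + 2*|1|^2 + 2*|1|^2 + 2*|1|^2 + 2*|1|^2 + 5*|-1|^2 + 5*|-1|^2]
  = (1/20)[(1) + (1) + (2) + (2) + (2) + (2) + (5) + (5)] = 20/20 = 1.
A character is irreducible iff <chi, chi> = 1, so this representation is irreducible.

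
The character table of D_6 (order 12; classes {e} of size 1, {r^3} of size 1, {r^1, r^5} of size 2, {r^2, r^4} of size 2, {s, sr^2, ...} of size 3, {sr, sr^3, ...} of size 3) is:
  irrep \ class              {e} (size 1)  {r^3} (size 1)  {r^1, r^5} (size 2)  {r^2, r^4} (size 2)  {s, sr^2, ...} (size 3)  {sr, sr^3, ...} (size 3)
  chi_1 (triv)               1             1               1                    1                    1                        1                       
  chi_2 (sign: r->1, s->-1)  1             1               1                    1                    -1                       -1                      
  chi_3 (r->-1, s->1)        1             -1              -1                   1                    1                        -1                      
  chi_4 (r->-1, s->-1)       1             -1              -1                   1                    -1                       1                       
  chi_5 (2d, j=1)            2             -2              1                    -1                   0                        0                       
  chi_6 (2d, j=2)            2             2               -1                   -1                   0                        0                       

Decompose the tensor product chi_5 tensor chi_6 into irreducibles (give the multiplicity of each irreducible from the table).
chi_5 tensor chi_6 = chi_3 + chi_4 + chi_5 (all other irreducibles have multiplicity 0).

Explanation: The character of a tensor product is the pointwise product (chi_5 * chi_6)(C) = chi_5(C) * chi_6(C):
  {e}: (2)*(2), {r^3}: (-2)*(2), {r^1, r^5}: (1)*(-1), {r^2, r^4}: (-1)*(-1), {s, sr^2, ...}: (0)*(0), {sr, sr^3, ...}: (0)*(0)
so (chi_5 * chi_6) takes values
  {e} -> 4, {r^3} -> -4, {r^1, r^5} -> -1, {r^2, r^4} -> 1, {s, sr^2, ...} -> 0, {sr, sr^3, ...} -> 0.
Now take the inner product of this character with each irreducible chi from the table, <chi_5*chi_6, chi> = (1/12) sum_C |C| (chi_5*chi_6)(C) conj(chi(C)):
  <chi_5*chi_6, chi_1> = (1/12)[1*(4)*conj(1) + 1*(-4)*conj(1) + 2*(-1)*conj(1) + 2*(1)*conj(1) + 3*(0)*conj(1) + 3*(0)*conj(1)]
      = (1/12)[(4) + (-4) + (-2) + (2) + (0) + (0)] = 0/12 = 0
  <chi_5*chi_6, chi_2> = (1/12)[1*(4)*conj(1) + 1*(-4)*conj(1) + 2*(-1)*conj(1) + 2*(1)*conj(1) + 3*(0)*conj(-1) + 3*(0)*conj(-1)]
      = (1/12)[(4) + (-4) + (-2) + (2) + (0) + (0)] = 0/12 = 0
  <chi_5*chi_6, chi_3> = (1/12)[1*(4)*conj(1) + 1*(-4)*conj(-1) + 2*(-1)*conj(-1) + 2*(1)*conj(1) + 3*(0)*conj(1) + 3*(0)*conj(-1)]
      = (1/12)[(4) + (4) + (2) + (2) + (0) + (0)] = 12/12 = 1
  <chi_5*chi_6, chi_4> = (1/12)[1*(4)*conj(1) + 1*(-4)*conj(-1) + 2*(-1)*conj(-1) + 2*(1)*conj(1) + 3*(0)*conj(-1) + 3*(0)*conj(1)]
      = (1/12)[(4) + (4) + (2) + (2) + (0) + (0)] = 12/12 = 1
  <chi_5*chi_6, chi_5> = (1/12)[1*(4)*conj(2) + 1*(-4)*conj(-2) + 2*(-1)*conj(1) + 2*(1)*conj(-1) + 3*(0)*conj(0) + 3*(0)*conj(0)]
      = (1/12)[(8) + (8) + (-2) + (-2) + (0) + (0)] = 12/12 = 1
  <chi_5*chi_6, chi_6> = (1/12)[1*(4)*conj(2) + 1*(-4)*conj(2) + 2*(-1)*conj(-1) + 2*(1)*conj(-1) + 3*(0)*conj(0) + 3*(0)*conj(0)]
      = (1/12)[(8) + (-8) + (2) + (-2) + (0) + (0)] = 0/12 = 0
Hence the multiplicities are chi_3: 1, chi_4: 1, chi_5: 1. Dimension check: dim(chi_5)*dim(chi_6) = 2*2 = 4 and sum (mult * dim) = 1*1 + 1*1 + 1*2 = 4.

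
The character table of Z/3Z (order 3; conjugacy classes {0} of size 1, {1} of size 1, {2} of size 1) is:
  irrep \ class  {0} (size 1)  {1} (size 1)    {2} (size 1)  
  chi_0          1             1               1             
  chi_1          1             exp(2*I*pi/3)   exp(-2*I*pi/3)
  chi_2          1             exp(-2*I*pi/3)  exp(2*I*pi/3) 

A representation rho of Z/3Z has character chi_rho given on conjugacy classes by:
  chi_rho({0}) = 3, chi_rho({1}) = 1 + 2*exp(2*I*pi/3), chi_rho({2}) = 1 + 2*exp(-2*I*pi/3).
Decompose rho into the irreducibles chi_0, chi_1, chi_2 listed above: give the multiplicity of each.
Multiplicities: chi_0: 1, chi_1: 2, chi_2: 0.

Reasoning: Use <chi_rho, chi> = (1/|G|) sum_C |C| * chi_rho(C) * conj(chi(C)) with |G| = 3 for each irreducible chi in the table:
  <chi_rho, chi_0> = (1/3)[1*(3)*conj(1) + 1*(1 + 2*exp(2*I*pi/3))*conj(1) + 1*(1 + 2*exp(-2*I*pi/3))*conj(1)]
      = (1/3)[(3) + (1 + 2*exp(2*I*pi/3)) + (1 + 2*exp(-2*I*pi/3))] = 3/3 = 1
  <chi_rho, chi_1> = (1/3)[1*(3)*conj(1) + 1*(1 + 2*exp(2*I*pi/3))*conj(exp(2*I*pi/3)) + 1*(1 + 2*exp(-2*I*pi/3))*conj(exp(-2*I*pi/3))]
      = (1/3)[(3) + (2 + exp(-2*I*pi/3)) + (2 + exp(2*I*pi/3))] = 6/3 = 2
  <chi_rho, chi_2> = (1/3)[1*(3)*conj(1) + 1*(1 + 2*exp(2*I*pi/3))*conj(exp(-2*I*pi/3)) + 1*(1 + 2*exp(-2*I*pi/3))*conj(exp(2*I*pi/3))]
      = (1/3)[(3) + (2*exp(-2*I*pi/3) + exp(2*I*pi/3)) + (exp(-2*I*pi/3) + 2*exp(2*I*pi/3))] = 0/3 = 0
(Exp terms are combined using exp(i*s)*conj(exp(i*t)) = exp(i*(s-t)), and sums of them are collapsed using the identity that for every m > 1 the m distinct m-th roots of unity sum to 0, e.g. 1 + exp(2*I*pi/3) + exp(-2*I*pi/3) = 0.)
Dimension check: dim(rho) = sum (mult * dim) = 1*1 + 2*1 + 0*1 = 3 = chi_rho(e) = 3.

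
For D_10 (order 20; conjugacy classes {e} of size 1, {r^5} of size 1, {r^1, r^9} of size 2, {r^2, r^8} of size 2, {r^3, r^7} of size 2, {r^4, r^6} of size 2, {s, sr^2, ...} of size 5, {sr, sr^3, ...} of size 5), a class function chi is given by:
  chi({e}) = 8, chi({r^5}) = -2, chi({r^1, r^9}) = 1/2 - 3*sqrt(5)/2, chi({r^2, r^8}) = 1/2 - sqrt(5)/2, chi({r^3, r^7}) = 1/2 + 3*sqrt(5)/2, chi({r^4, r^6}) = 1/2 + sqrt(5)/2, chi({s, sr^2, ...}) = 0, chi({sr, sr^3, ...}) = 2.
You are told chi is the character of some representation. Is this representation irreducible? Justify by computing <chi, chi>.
Not irreducible (reducible): <chi, chi> = 7 > 1.

Argument: <chi, chi> = (1/|G|) sum_C |C| * |chi(C)|^2 = (1/20)[1*|8|^2 + 1*|-2|^2 + 2*|1/2 - 3*sqrt(5)/2|^2 + 2*|1/2 - sqrt(5)/2|^2 + 2*|1/2 + 3*sqrt(5)/2|^2 + 2*|1/2 + sqrt(5)/2|^2 + 5*|0|^2 + 5*|2|^2]
  = (1/20)[(64) + (4) + (23 - 3*sqrt(5)) + (3 - sqrt(5)) + (3*sqrt(5) + 23) + (sqrt(5) + 3) + (0) + (20)] = 140/20 = 7.
A character is irreducible iff <chi, chi> = 1, so this representation is reducible.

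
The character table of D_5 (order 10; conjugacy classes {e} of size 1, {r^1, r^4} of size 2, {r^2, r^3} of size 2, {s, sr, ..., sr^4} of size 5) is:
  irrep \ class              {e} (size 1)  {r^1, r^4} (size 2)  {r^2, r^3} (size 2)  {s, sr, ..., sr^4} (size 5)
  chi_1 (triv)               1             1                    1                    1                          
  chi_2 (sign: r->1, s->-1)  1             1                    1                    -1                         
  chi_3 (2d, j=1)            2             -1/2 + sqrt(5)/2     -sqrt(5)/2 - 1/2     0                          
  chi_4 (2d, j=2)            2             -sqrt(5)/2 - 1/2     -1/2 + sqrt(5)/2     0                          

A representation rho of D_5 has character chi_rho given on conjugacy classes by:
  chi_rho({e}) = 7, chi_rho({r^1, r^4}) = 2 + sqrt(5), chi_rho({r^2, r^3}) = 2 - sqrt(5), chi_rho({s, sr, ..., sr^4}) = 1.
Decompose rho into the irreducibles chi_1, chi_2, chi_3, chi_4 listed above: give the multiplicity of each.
Multiplicities: chi_1: 2, chi_2: 1, chi_3: 2, chi_4: 0.

Solution. Use <chi_rho, chi> = (1/|G|) sum_C |C| * chi_rho(C) * conj(chi(C)) with |G| = 10 for each irreducible chi in the table:
  <chi_rho, chi_1> = (1/10)[1*(7)*conj(1) + 2*(2 + sqrt(5))*conj(1) + 2*(2 - sqrt(5))*conj(1) + 5*(1)*conj(1)]
      = (1/10)[(7) + (4 + 2*sqrt(5)) + (4 - 2*sqrt(5)) + (5)] = 20/10 = 2
  <chi_rho, chi_2> = (1/10)[1*(7)*conj(1) + 2*(2 + sqrt(5))*conj(1) + 2*(2 - sqrt(5))*conj(1) + 5*(1)*conj(-1)]
      = (1/10)[(7) + (4 + 2*sqrt(5)) + (4 - 2*sqrt(5)) + (-5)] = 10/10 = 1
  <chi_rho, chi_3> = (1/10)[1*(7)*conj(2) + 2*(2 + sqrt(5))*conj(-1/2 + sqrt(5)/2) + 2*(2 - sqrt(5))*conj(-sqrt(5)/2 - 1/2) + 5*(1)*conj(0)]
      = (1/10)[(14) + (sqrt(5) + 3) + (3 - sqrt(5)) + (0)] = 20/10 = 2
  <chi_rho, chi_4> = (1/10)[1*(7)*conj(2) + 2*(2 + sqrt(5))*conj(-sqrt(5)/2 - 1/2) + 2*(2 - sqrt(5))*conj(-1/2 + sqrt(5)/2) + 5*(1)*conj(0)]
      = (1/10)[(14) + (-7 - 3*sqrt(5)) + (-7 + 3*sqrt(5)) + (0)] = 0/10 = 0
Dimension check: dim(rho) = sum (mult * dim) = 2*1 + 1*1 + 2*2 + 0*2 = 7 = chi_rho(e) = 7.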